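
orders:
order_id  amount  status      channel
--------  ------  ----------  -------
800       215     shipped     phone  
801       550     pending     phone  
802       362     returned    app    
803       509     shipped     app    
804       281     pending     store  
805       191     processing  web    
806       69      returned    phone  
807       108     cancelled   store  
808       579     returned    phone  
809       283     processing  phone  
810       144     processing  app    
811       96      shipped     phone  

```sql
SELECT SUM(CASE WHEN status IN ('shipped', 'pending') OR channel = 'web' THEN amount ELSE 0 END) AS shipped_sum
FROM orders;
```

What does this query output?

order_id=800: ✓ → 215
order_id=801: ✓ → 550
order_id=802: ✗
order_id=803: ✓ → 509
order_id=804: ✓ → 281
order_id=805: ✓ → 191
order_id=806: ✗
order_id=807: ✗
order_id=808: ✗
order_id=809: ✗
order_id=810: ✗
order_id=811: ✓ → 96
shipped_sum = 215 + 550 + 509 + 281 + 191 + 96 = 1842

1842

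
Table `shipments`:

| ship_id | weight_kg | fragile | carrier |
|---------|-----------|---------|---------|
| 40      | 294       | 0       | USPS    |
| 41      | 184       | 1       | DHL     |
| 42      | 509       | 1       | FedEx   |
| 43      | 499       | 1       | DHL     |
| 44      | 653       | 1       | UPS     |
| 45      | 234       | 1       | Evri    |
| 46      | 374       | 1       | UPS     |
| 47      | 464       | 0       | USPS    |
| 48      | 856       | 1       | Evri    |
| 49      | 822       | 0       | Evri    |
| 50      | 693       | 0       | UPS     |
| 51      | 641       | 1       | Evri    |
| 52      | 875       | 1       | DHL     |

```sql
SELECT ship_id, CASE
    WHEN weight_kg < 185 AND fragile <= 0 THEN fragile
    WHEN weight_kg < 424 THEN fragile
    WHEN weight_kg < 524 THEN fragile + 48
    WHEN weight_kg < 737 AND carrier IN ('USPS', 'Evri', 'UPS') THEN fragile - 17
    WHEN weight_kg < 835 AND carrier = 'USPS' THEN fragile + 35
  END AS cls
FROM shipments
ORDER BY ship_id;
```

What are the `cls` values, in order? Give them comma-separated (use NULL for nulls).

0, 1, 49, 49, -16, 1, 1, 48, NULL, NULL, -17, -16, NULL

ship_id=40: weight_kg < 424 → 0
ship_id=41: weight_kg < 424 → 1
ship_id=42: weight_kg < 524 → 49
ship_id=43: weight_kg < 524 → 49
ship_id=44: weight_kg < 737 AND carrier IN ('USPS', 'Evri', 'UPS') → -16
ship_id=45: weight_kg < 424 → 1
ship_id=46: weight_kg < 424 → 1
ship_id=47: weight_kg < 524 → 48
ship_id=48: (no match → NULL) → NULL
ship_id=49: (no match → NULL) → NULL
ship_id=50: weight_kg < 737 AND carrier IN ('USPS', 'Evri', 'UPS') → -17
ship_id=51: weight_kg < 737 AND carrier IN ('USPS', 'Evri', 'UPS') → -16
ship_id=52: (no match → NULL) → NULL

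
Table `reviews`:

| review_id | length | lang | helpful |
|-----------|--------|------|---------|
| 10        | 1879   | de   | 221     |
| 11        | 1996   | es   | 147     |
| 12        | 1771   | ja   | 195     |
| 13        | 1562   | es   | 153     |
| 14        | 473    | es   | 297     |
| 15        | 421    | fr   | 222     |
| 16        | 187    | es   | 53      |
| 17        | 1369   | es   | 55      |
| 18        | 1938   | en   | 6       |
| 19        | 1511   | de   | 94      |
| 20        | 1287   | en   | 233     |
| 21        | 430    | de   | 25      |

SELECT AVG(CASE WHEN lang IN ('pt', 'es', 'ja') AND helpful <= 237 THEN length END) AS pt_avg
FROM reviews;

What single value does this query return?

review_id=10: ✗
review_id=11: ✓ → 1996
review_id=12: ✓ → 1771
review_id=13: ✓ → 1562
review_id=14: ✗
review_id=15: ✗
review_id=16: ✓ → 187
review_id=17: ✓ → 1369
review_id=18: ✗
review_id=19: ✗
review_id=20: ✗
review_id=21: ✗
pt_avg = (1996 + 1771 + 1562 + 187 + 1369) / 5 = 1377

1377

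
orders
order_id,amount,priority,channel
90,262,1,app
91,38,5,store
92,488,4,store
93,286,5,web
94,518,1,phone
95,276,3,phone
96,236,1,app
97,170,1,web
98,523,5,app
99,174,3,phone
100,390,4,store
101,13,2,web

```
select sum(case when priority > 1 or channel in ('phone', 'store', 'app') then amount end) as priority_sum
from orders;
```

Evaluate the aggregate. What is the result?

order_id=90: ✓ → 262
order_id=91: ✓ → 38
order_id=92: ✓ → 488
order_id=93: ✓ → 286
order_id=94: ✓ → 518
order_id=95: ✓ → 276
order_id=96: ✓ → 236
order_id=97: ✗
order_id=98: ✓ → 523
order_id=99: ✓ → 174
order_id=100: ✓ → 390
order_id=101: ✓ → 13
priority_sum = 262 + 38 + 488 + 286 + 518 + 276 + 236 + 523 + 174 + 390 + 13 = 3204

3204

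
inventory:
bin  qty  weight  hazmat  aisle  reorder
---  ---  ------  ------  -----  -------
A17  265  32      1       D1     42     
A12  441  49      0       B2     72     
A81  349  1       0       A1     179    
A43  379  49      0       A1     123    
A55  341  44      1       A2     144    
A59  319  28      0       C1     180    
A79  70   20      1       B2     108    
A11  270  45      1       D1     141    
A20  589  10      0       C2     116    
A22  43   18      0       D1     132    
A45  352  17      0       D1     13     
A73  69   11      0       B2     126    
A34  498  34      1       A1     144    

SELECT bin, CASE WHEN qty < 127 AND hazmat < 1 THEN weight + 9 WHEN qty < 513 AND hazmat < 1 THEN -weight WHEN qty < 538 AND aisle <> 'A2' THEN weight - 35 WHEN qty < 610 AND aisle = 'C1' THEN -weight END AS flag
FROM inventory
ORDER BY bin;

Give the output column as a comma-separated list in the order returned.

10, -49, -3, NULL, 27, -1, -49, -17, NULL, -28, 20, -15, -1

bin=A11: qty < 538 AND aisle <> 'A2' → 10
bin=A12: qty < 513 AND hazmat < 1 → -49
bin=A17: qty < 538 AND aisle <> 'A2' → -3
bin=A20: (no match → NULL) → NULL
bin=A22: qty < 127 AND hazmat < 1 → 27
bin=A34: qty < 538 AND aisle <> 'A2' → -1
bin=A43: qty < 513 AND hazmat < 1 → -49
bin=A45: qty < 513 AND hazmat < 1 → -17
bin=A55: (no match → NULL) → NULL
bin=A59: qty < 513 AND hazmat < 1 → -28
bin=A73: qty < 127 AND hazmat < 1 → 20
bin=A79: qty < 538 AND aisle <> 'A2' → -15
bin=A81: qty < 513 AND hazmat < 1 → -1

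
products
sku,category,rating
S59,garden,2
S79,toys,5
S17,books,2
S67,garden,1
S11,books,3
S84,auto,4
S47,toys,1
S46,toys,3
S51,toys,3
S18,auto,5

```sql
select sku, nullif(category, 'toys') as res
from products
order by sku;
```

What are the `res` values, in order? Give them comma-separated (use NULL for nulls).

sku=S11: category=books vs toys: differ → books
sku=S17: category=books vs toys: differ → books
sku=S18: category=auto vs toys: differ → auto
sku=S46: category=toys vs toys: equal → NULL
sku=S47: category=toys vs toys: equal → NULL
sku=S51: category=toys vs toys: equal → NULL
sku=S59: category=garden vs toys: differ → garden
sku=S67: category=garden vs toys: differ → garden
sku=S79: category=toys vs toys: equal → NULL
sku=S84: category=auto vs toys: differ → auto

books, books, auto, NULL, NULL, NULL, garden, garden, NULL, auto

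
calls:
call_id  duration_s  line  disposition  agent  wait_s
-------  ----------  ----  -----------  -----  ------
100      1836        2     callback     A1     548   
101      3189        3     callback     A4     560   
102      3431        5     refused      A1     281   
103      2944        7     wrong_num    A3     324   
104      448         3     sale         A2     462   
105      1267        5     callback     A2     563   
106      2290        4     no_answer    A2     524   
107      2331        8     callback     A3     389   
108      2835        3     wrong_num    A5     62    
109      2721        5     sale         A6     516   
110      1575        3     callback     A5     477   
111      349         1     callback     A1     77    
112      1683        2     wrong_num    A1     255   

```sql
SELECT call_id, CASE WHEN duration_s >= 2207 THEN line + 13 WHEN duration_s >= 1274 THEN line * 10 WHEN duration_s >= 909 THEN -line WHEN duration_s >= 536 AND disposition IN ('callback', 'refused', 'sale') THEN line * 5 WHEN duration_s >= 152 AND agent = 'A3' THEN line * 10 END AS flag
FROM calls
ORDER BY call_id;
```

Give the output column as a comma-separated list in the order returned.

call_id=100: duration_s >= 1274 → 20
call_id=101: duration_s >= 2207 → 16
call_id=102: duration_s >= 2207 → 18
call_id=103: duration_s >= 2207 → 20
call_id=104: (no match → NULL) → NULL
call_id=105: duration_s >= 909 → -5
call_id=106: duration_s >= 2207 → 17
call_id=107: duration_s >= 2207 → 21
call_id=108: duration_s >= 2207 → 16
call_id=109: duration_s >= 2207 → 18
call_id=110: duration_s >= 1274 → 30
call_id=111: (no match → NULL) → NULL
call_id=112: duration_s >= 1274 → 20

20, 16, 18, 20, NULL, -5, 17, 21, 16, 18, 30, NULL, 20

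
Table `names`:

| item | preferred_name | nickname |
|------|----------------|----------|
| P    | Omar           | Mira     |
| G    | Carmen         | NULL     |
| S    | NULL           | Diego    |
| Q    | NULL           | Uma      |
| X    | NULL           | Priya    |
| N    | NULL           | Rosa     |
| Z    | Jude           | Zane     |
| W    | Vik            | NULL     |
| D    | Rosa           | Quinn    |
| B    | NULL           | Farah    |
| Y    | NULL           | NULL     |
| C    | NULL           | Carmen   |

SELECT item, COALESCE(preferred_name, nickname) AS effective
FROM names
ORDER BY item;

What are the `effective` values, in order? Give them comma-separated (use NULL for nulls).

Farah, Carmen, Rosa, Carmen, Rosa, Omar, Uma, Diego, Vik, Priya, NULL, Jude

item=B: preferred_name=NULL, nickname=Farah → Farah
item=C: preferred_name=NULL, nickname=Carmen → Carmen
item=D: preferred_name=Rosa → Rosa
item=G: preferred_name=Carmen → Carmen
item=N: preferred_name=NULL, nickname=Rosa → Rosa
item=P: preferred_name=Omar → Omar
item=Q: preferred_name=NULL, nickname=Uma → Uma
item=S: preferred_name=NULL, nickname=Diego → Diego
item=W: preferred_name=Vik → Vik
item=X: preferred_name=NULL, nickname=Priya → Priya
item=Y: preferred_name=NULL, nickname=NULL (all NULL) → NULL
item=Z: preferred_name=Jude → Jude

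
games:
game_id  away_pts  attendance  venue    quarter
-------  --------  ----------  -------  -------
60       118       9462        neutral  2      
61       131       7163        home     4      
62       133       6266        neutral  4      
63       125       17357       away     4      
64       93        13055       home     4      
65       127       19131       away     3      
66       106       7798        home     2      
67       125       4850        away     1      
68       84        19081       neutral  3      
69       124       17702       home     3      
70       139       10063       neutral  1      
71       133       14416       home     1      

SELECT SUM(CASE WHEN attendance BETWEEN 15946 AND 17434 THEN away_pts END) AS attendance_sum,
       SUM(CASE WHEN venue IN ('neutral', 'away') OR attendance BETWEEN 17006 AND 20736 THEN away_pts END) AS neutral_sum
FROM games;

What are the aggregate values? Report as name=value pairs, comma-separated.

attendance_sum=125, neutral_sum=975

[attendance_sum: attendance BETWEEN 15946 AND 17434]
game_id=60: ✗
game_id=61: ✗
game_id=62: ✗
game_id=63: ✓ → 125
game_id=64: ✗
game_id=65: ✗
game_id=66: ✗
game_id=67: ✗
game_id=68: ✗
game_id=69: ✗
game_id=70: ✗
game_id=71: ✗
attendance_sum = 125
—
[neutral_sum: venue IN ('neutral', 'away') OR attendance BETWEEN 17006 AND 20736]
game_id=60: ✓ → 118
game_id=61: ✗
game_id=62: ✓ → 133
game_id=63: ✓ → 125
game_id=64: ✗
game_id=65: ✓ → 127
game_id=66: ✗
game_id=67: ✓ → 125
game_id=68: ✓ → 84
game_id=69: ✓ → 124
game_id=70: ✓ → 139
game_id=71: ✗
neutral_sum = 118 + 133 + 125 + 127 + 125 + 84 + 124 + 139 = 975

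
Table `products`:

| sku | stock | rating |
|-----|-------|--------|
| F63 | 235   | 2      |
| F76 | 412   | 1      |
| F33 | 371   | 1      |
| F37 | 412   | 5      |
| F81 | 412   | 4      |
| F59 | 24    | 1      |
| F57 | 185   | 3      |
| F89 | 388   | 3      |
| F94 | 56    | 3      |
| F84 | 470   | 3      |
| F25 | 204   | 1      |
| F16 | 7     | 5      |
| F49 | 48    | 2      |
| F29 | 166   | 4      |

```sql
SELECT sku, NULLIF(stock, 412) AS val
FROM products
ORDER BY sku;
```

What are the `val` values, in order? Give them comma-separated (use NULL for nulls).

sku=F16: stock=7 vs 412: differ → 7
sku=F25: stock=204 vs 412: differ → 204
sku=F29: stock=166 vs 412: differ → 166
sku=F33: stock=371 vs 412: differ → 371
sku=F37: stock=412 vs 412: equal → NULL
sku=F49: stock=48 vs 412: differ → 48
sku=F57: stock=185 vs 412: differ → 185
sku=F59: stock=24 vs 412: differ → 24
sku=F63: stock=235 vs 412: differ → 235
sku=F76: stock=412 vs 412: equal → NULL
sku=F81: stock=412 vs 412: equal → NULL
sku=F84: stock=470 vs 412: differ → 470
sku=F89: stock=388 vs 412: differ → 388
sku=F94: stock=56 vs 412: differ → 56

7, 204, 166, 371, NULL, 48, 185, 24, 235, NULL, NULL, 470, 388, 56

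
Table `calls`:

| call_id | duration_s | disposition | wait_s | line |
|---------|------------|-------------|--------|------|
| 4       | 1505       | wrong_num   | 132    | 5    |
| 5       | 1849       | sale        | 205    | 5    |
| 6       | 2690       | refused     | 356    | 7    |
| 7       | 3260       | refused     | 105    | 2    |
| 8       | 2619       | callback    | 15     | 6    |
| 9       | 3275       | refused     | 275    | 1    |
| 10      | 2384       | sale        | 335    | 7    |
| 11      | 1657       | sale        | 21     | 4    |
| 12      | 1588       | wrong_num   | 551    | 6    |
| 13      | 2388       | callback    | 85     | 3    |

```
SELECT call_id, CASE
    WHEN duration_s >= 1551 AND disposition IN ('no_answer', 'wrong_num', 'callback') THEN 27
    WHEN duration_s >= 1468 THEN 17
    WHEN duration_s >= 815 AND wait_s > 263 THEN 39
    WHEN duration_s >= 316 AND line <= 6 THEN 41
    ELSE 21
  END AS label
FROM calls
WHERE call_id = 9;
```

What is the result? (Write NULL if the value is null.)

17

call_id = 9: duration_s=3275, disposition=refused, wait_s=275, line=1.
duration_s >= 1551 AND disposition IN ('no_answer', 'wrong_num', 'callback') → false
duration_s >= 1468 → true → 17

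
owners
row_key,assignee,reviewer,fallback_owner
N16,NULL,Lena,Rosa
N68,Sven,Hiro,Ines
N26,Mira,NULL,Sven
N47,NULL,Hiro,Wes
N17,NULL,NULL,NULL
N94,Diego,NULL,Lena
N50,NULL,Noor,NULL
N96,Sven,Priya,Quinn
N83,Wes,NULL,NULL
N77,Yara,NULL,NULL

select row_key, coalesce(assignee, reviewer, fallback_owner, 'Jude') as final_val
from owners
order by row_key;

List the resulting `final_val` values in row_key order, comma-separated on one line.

Lena, Jude, Mira, Hiro, Noor, Sven, Yara, Wes, Diego, Sven

row_key=N16: assignee=NULL, reviewer=Lena → Lena
row_key=N17: assignee=NULL, reviewer=NULL, fallback_owner=NULL, → literal Jude → Jude
row_key=N26: assignee=Mira → Mira
row_key=N47: assignee=NULL, reviewer=Hiro → Hiro
row_key=N50: assignee=NULL, reviewer=Noor → Noor
row_key=N68: assignee=Sven → Sven
row_key=N77: assignee=Yara → Yara
row_key=N83: assignee=Wes → Wes
row_key=N94: assignee=Diego → Diego
row_key=N96: assignee=Sven → Sven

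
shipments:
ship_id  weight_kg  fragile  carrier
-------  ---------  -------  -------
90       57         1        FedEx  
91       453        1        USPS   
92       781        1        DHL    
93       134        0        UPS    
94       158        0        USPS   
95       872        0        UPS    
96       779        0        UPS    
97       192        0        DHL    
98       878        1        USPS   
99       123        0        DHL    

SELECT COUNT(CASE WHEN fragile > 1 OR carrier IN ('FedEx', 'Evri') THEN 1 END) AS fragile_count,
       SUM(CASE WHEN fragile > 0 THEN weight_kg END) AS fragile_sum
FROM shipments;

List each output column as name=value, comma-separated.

[fragile_count: fragile > 1 OR carrier IN ('FedEx', 'Evri')]
ship_id=90: ✓ → 1
ship_id=91: ✗
ship_id=92: ✗
ship_id=93: ✗
ship_id=94: ✗
ship_id=95: ✗
ship_id=96: ✗
ship_id=97: ✗
ship_id=98: ✗
ship_id=99: ✗
fragile_count = COUNT(1) = 1
—
[fragile_sum: fragile > 0]
ship_id=90: ✓ → 57
ship_id=91: ✓ → 453
ship_id=92: ✓ → 781
ship_id=93: ✗
ship_id=94: ✗
ship_id=95: ✗
ship_id=96: ✗
ship_id=97: ✗
ship_id=98: ✓ → 878
ship_id=99: ✗
fragile_sum = 57 + 453 + 781 + 878 = 2169

fragile_count=1, fragile_sum=2169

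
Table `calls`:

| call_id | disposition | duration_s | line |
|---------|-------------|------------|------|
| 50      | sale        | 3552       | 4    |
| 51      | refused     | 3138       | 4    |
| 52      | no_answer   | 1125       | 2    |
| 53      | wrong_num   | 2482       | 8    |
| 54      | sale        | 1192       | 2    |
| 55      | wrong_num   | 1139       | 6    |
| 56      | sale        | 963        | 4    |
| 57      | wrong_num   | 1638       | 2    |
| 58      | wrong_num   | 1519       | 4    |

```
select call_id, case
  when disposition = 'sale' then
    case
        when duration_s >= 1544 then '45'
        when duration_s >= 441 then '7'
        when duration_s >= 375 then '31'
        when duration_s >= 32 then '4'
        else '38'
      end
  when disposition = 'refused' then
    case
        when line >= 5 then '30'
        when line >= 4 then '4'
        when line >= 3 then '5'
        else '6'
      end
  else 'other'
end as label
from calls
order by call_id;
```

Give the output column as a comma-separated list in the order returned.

call_id=50: disposition='sale' → inner[duration_s >= 1544] → 45
call_id=51: disposition='refused' → inner[line >= 4] → 4
call_id=52: disposition='no_answer' → outer ELSE → other
call_id=53: disposition='wrong_num' → outer ELSE → other
call_id=54: disposition='sale' → inner[duration_s >= 441] → 7
call_id=55: disposition='wrong_num' → outer ELSE → other
call_id=56: disposition='sale' → inner[duration_s >= 441] → 7
call_id=57: disposition='wrong_num' → outer ELSE → other
call_id=58: disposition='wrong_num' → outer ELSE → other

45, 4, other, other, 7, other, 7, other, other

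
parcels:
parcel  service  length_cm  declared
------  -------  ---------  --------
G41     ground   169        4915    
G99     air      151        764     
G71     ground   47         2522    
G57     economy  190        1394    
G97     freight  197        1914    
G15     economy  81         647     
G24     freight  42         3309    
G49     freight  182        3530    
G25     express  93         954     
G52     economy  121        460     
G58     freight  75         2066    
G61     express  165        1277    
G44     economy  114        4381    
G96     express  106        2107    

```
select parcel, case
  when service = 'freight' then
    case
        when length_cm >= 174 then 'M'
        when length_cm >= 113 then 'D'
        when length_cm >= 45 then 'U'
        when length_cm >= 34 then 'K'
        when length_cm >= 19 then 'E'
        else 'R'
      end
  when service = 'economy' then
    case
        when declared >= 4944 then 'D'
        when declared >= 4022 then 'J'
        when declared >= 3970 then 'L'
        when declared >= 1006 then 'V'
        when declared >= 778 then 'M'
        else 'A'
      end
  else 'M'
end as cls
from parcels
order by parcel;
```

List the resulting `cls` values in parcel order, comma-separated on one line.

parcel=G15: service='economy' → inner[ELSE] → A
parcel=G24: service='freight' → inner[length_cm >= 34] → K
parcel=G25: service='express' → outer ELSE → M
parcel=G41: service='ground' → outer ELSE → M
parcel=G44: service='economy' → inner[declared >= 4022] → J
parcel=G49: service='freight' → inner[length_cm >= 174] → M
parcel=G52: service='economy' → inner[ELSE] → A
parcel=G57: service='economy' → inner[declared >= 1006] → V
parcel=G58: service='freight' → inner[length_cm >= 45] → U
parcel=G61: service='express' → outer ELSE → M
parcel=G71: service='ground' → outer ELSE → M
parcel=G96: service='express' → outer ELSE → M
parcel=G97: service='freight' → inner[length_cm >= 174] → M
parcel=G99: service='air' → outer ELSE → M

A, K, M, M, J, M, A, V, U, M, M, M, M, M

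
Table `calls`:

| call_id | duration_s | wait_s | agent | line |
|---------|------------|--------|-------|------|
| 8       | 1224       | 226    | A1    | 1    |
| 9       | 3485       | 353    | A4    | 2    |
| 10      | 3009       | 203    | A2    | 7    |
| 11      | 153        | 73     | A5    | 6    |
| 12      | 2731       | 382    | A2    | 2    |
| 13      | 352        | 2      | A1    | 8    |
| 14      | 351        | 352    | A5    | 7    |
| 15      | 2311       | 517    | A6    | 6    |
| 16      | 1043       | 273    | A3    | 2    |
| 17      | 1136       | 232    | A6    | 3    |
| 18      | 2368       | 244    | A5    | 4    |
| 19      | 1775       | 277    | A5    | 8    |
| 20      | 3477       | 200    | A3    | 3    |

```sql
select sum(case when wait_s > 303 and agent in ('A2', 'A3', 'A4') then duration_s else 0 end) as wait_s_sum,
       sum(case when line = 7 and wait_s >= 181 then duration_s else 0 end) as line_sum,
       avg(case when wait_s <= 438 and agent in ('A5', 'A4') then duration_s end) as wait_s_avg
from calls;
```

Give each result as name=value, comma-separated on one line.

[wait_s_sum: wait_s > 303 and agent in ('A2', 'A3', 'A4')]
call_id=8: ✗
call_id=9: ✓ → 3485
call_id=10: ✗
call_id=11: ✗
call_id=12: ✓ → 2731
call_id=13: ✗
call_id=14: ✗
call_id=15: ✗
call_id=16: ✗
call_id=17: ✗
call_id=18: ✗
call_id=19: ✗
call_id=20: ✗
wait_s_sum = 3485 + 2731 = 6216
—
[line_sum: line = 7 and wait_s >= 181]
call_id=8: ✗
call_id=9: ✗
call_id=10: ✓ → 3009
call_id=11: ✗
call_id=12: ✗
call_id=13: ✗
call_id=14: ✓ → 351
call_id=15: ✗
call_id=16: ✗
call_id=17: ✗
call_id=18: ✗
call_id=19: ✗
call_id=20: ✗
line_sum = 3009 + 351 = 3360
—
[wait_s_avg: wait_s <= 438 and agent in ('A5', 'A4')]
call_id=8: ✗
call_id=9: ✓ → 3485
call_id=10: ✗
call_id=11: ✓ → 153
call_id=12: ✗
call_id=13: ✗
call_id=14: ✓ → 351
call_id=15: ✗
call_id=16: ✗
call_id=17: ✗
call_id=18: ✓ → 2368
call_id=19: ✓ → 1775
call_id=20: ✗
wait_s_avg = (3485 + 153 + 351 + 2368 + 1775) / 5 = 1626.4

wait_s_sum=6216, line_sum=3360, wait_s_avg=1626.4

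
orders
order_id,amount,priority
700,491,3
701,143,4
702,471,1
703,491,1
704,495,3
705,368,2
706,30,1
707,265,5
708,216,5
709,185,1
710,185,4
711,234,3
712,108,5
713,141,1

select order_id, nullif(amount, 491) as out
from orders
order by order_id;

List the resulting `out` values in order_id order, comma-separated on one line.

order_id=700: amount=491 vs 491: equal → NULL
order_id=701: amount=143 vs 491: differ → 143
order_id=702: amount=471 vs 491: differ → 471
order_id=703: amount=491 vs 491: equal → NULL
order_id=704: amount=495 vs 491: differ → 495
order_id=705: amount=368 vs 491: differ → 368
order_id=706: amount=30 vs 491: differ → 30
order_id=707: amount=265 vs 491: differ → 265
order_id=708: amount=216 vs 491: differ → 216
order_id=709: amount=185 vs 491: differ → 185
order_id=710: amount=185 vs 491: differ → 185
order_id=711: amount=234 vs 491: differ → 234
order_id=712: amount=108 vs 491: differ → 108
order_id=713: amount=141 vs 491: differ → 141

NULL, 143, 471, NULL, 495, 368, 30, 265, 216, 185, 185, 234, 108, 141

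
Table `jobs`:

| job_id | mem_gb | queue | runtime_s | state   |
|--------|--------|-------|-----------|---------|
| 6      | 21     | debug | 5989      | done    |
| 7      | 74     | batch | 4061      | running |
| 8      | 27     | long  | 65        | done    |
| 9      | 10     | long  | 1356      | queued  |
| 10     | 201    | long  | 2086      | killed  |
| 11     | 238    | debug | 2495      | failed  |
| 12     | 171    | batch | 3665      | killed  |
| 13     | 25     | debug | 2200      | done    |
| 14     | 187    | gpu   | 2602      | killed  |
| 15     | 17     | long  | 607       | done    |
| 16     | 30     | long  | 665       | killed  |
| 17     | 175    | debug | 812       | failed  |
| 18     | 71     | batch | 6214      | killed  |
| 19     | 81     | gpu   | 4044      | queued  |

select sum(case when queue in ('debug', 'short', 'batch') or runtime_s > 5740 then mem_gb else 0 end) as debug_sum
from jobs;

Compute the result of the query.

job_id=6: ✓ → 21
job_id=7: ✓ → 74
job_id=8: ✗
job_id=9: ✗
job_id=10: ✗
job_id=11: ✓ → 238
job_id=12: ✓ → 171
job_id=13: ✓ → 25
job_id=14: ✗
job_id=15: ✗
job_id=16: ✗
job_id=17: ✓ → 175
job_id=18: ✓ → 71
job_id=19: ✗
debug_sum = 21 + 74 + 238 + 171 + 25 + 175 + 71 = 775

775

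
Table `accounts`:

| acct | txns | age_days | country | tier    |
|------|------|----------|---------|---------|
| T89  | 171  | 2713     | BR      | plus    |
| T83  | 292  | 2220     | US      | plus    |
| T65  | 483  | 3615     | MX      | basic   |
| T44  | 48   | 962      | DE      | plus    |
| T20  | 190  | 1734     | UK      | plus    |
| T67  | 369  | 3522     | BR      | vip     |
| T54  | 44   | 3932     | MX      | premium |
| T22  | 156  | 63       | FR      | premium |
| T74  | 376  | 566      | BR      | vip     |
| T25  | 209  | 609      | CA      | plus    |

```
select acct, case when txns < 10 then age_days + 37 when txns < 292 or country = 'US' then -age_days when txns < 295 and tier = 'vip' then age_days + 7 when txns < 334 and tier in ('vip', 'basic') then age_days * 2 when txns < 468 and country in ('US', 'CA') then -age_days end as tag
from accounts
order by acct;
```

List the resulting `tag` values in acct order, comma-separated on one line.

-1734, -63, -609, -962, -3932, NULL, NULL, NULL, -2220, -2713

acct=T20: txns < 292 or country = 'US' → -1734
acct=T22: txns < 292 or country = 'US' → -63
acct=T25: txns < 292 or country = 'US' → -609
acct=T44: txns < 292 or country = 'US' → -962
acct=T54: txns < 292 or country = 'US' → -3932
acct=T65: (no match → NULL) → NULL
acct=T67: (no match → NULL) → NULL
acct=T74: (no match → NULL) → NULL
acct=T83: txns < 292 or country = 'US' → -2220
acct=T89: txns < 292 or country = 'US' → -2713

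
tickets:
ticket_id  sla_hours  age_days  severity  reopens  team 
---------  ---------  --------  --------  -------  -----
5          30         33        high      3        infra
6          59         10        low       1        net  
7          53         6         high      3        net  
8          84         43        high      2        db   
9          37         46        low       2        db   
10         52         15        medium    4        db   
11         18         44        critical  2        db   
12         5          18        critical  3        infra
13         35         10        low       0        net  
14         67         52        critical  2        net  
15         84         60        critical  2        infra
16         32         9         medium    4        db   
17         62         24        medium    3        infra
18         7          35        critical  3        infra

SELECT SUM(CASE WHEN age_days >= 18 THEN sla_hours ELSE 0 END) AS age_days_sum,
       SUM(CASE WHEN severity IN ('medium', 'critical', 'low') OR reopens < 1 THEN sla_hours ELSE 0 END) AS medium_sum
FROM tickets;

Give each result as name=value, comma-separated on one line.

[age_days_sum: age_days >= 18]
ticket_id=5: ✓ → 30
ticket_id=6: ✗
ticket_id=7: ✗
ticket_id=8: ✓ → 84
ticket_id=9: ✓ → 37
ticket_id=10: ✗
ticket_id=11: ✓ → 18
ticket_id=12: ✓ → 5
ticket_id=13: ✗
ticket_id=14: ✓ → 67
ticket_id=15: ✓ → 84
ticket_id=16: ✗
ticket_id=17: ✓ → 62
ticket_id=18: ✓ → 7
age_days_sum = 30 + 84 + 37 + 18 + 5 + 67 + 84 + 62 + 7 = 394
—
[medium_sum: severity IN ('medium', 'critical', 'low') OR reopens < 1]
ticket_id=5: ✗
ticket_id=6: ✓ → 59
ticket_id=7: ✗
ticket_id=8: ✗
ticket_id=9: ✓ → 37
ticket_id=10: ✓ → 52
ticket_id=11: ✓ → 18
ticket_id=12: ✓ → 5
ticket_id=13: ✓ → 35
ticket_id=14: ✓ → 67
ticket_id=15: ✓ → 84
ticket_id=16: ✓ → 32
ticket_id=17: ✓ → 62
ticket_id=18: ✓ → 7
medium_sum = 59 + 37 + 52 + 18 + 5 + 35 + 67 + 84 + 32 + 62 + 7 = 458

age_days_sum=394, medium_sum=458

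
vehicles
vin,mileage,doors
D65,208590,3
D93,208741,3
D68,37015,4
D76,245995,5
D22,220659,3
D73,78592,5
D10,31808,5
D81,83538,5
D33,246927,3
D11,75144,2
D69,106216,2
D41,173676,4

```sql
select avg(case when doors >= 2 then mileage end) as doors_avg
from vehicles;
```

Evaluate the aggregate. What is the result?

143075.0833333333

vin=D65: ✓ → 208590
vin=D93: ✓ → 208741
vin=D68: ✓ → 37015
vin=D76: ✓ → 245995
vin=D22: ✓ → 220659
vin=D73: ✓ → 78592
vin=D10: ✓ → 31808
vin=D81: ✓ → 83538
vin=D33: ✓ → 246927
vin=D11: ✓ → 75144
vin=D69: ✓ → 106216
vin=D41: ✓ → 173676
doors_avg = (208590 + 208741 + 37015 + 245995 + 220659 + 78592 + 31808 + 83538 + 246927 + 75144 + 106216 + 173676) / 12 = 143075.0833333333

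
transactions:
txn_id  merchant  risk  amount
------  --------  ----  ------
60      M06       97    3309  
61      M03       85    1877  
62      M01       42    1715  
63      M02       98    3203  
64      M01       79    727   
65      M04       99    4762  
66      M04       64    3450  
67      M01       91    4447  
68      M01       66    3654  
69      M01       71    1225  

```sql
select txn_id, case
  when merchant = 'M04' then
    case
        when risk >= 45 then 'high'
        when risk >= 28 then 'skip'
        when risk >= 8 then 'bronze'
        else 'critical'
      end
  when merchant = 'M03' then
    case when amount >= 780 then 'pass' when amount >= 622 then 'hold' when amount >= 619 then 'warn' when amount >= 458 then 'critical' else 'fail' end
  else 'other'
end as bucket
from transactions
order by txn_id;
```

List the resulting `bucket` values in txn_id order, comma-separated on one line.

txn_id=60: merchant='M06' → outer ELSE → other
txn_id=61: merchant='M03' → inner[amount >= 780] → pass
txn_id=62: merchant='M01' → outer ELSE → other
txn_id=63: merchant='M02' → outer ELSE → other
txn_id=64: merchant='M01' → outer ELSE → other
txn_id=65: merchant='M04' → inner[risk >= 45] → high
txn_id=66: merchant='M04' → inner[risk >= 45] → high
txn_id=67: merchant='M01' → outer ELSE → other
txn_id=68: merchant='M01' → outer ELSE → other
txn_id=69: merchant='M01' → outer ELSE → other

other, pass, other, other, other, high, high, other, other, other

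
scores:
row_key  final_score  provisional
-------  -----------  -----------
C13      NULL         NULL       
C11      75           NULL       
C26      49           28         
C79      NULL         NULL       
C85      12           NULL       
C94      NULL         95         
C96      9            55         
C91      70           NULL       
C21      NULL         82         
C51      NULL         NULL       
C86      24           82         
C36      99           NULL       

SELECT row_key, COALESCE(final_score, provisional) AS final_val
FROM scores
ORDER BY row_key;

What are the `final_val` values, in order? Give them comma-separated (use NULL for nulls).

75, NULL, 82, 49, 99, NULL, NULL, 12, 24, 70, 95, 9

row_key=C11: final_score=75 → 75
row_key=C13: final_score=NULL, provisional=NULL (all NULL) → NULL
row_key=C21: final_score=NULL, provisional=82 → 82
row_key=C26: final_score=49 → 49
row_key=C36: final_score=99 → 99
row_key=C51: final_score=NULL, provisional=NULL (all NULL) → NULL
row_key=C79: final_score=NULL, provisional=NULL (all NULL) → NULL
row_key=C85: final_score=12 → 12
row_key=C86: final_score=24 → 24
row_key=C91: final_score=70 → 70
row_key=C94: final_score=NULL, provisional=95 → 95
row_key=C96: final_score=9 → 9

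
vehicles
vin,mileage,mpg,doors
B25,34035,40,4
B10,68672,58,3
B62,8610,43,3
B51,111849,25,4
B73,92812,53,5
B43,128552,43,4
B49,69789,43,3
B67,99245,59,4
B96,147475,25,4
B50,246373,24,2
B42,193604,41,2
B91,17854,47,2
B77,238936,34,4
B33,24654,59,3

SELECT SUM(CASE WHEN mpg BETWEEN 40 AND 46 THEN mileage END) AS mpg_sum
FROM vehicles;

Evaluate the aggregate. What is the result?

434590

vin=B25: ✓ → 34035
vin=B10: ✗
vin=B62: ✓ → 8610
vin=B51: ✗
vin=B73: ✗
vin=B43: ✓ → 128552
vin=B49: ✓ → 69789
vin=B67: ✗
vin=B96: ✗
vin=B50: ✗
vin=B42: ✓ → 193604
vin=B91: ✗
vin=B77: ✗
vin=B33: ✗
mpg_sum = 34035 + 8610 + 128552 + 69789 + 193604 = 434590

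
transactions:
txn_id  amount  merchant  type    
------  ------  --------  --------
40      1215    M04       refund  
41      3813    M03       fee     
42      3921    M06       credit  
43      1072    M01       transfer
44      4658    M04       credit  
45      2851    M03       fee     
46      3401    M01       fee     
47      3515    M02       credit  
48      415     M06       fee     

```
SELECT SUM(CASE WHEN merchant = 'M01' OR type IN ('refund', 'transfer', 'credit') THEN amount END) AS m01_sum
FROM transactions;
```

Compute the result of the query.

txn_id=40: ✓ → 1215
txn_id=41: ✗
txn_id=42: ✓ → 3921
txn_id=43: ✓ → 1072
txn_id=44: ✓ → 4658
txn_id=45: ✗
txn_id=46: ✓ → 3401
txn_id=47: ✓ → 3515
txn_id=48: ✗
m01_sum = 1215 + 3921 + 1072 + 4658 + 3401 + 3515 = 17782

17782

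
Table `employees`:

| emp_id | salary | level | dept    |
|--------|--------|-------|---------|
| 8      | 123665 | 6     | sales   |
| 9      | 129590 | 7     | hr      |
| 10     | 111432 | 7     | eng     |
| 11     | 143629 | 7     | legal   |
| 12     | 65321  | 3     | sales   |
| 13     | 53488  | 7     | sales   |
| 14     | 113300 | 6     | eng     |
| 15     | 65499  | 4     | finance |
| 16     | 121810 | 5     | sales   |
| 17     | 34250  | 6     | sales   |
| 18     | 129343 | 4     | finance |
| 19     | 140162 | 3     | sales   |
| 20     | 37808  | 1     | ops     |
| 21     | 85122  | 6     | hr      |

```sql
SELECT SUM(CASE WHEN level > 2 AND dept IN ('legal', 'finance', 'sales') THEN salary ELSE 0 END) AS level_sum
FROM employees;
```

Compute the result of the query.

emp_id=8: ✓ → 123665
emp_id=9: ✗
emp_id=10: ✗
emp_id=11: ✓ → 143629
emp_id=12: ✓ → 65321
emp_id=13: ✓ → 53488
emp_id=14: ✗
emp_id=15: ✓ → 65499
emp_id=16: ✓ → 121810
emp_id=17: ✓ → 34250
emp_id=18: ✓ → 129343
emp_id=19: ✓ → 140162
emp_id=20: ✗
emp_id=21: ✗
level_sum = 123665 + 143629 + 65321 + 53488 + 65499 + 121810 + 34250 + 129343 + 140162 = 877167

877167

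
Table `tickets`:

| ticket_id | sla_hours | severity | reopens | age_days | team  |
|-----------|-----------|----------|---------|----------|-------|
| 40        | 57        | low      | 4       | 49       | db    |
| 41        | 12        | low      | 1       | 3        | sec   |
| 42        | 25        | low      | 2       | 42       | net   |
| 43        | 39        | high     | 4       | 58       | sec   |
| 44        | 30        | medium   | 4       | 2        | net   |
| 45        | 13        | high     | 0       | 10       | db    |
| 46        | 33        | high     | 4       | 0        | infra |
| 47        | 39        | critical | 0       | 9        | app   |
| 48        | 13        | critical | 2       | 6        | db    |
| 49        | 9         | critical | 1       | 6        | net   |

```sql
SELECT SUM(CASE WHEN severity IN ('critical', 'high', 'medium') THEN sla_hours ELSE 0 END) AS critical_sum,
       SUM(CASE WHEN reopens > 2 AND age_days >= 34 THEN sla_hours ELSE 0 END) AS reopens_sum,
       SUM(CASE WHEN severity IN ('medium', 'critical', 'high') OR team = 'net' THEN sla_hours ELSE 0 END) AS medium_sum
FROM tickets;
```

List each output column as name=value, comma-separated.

[critical_sum: severity IN ('critical', 'high', 'medium')]
ticket_id=40: ✗
ticket_id=41: ✗
ticket_id=42: ✗
ticket_id=43: ✓ → 39
ticket_id=44: ✓ → 30
ticket_id=45: ✓ → 13
ticket_id=46: ✓ → 33
ticket_id=47: ✓ → 39
ticket_id=48: ✓ → 13
ticket_id=49: ✓ → 9
critical_sum = 39 + 30 + 13 + 33 + 39 + 13 + 9 = 176
—
[reopens_sum: reopens > 2 AND age_days >= 34]
ticket_id=40: ✓ → 57
ticket_id=41: ✗
ticket_id=42: ✗
ticket_id=43: ✓ → 39
ticket_id=44: ✗
ticket_id=45: ✗
ticket_id=46: ✗
ticket_id=47: ✗
ticket_id=48: ✗
ticket_id=49: ✗
reopens_sum = 57 + 39 = 96
—
[medium_sum: severity IN ('medium', 'critical', 'high') OR team = 'net']
ticket_id=40: ✗
ticket_id=41: ✗
ticket_id=42: ✓ → 25
ticket_id=43: ✓ → 39
ticket_id=44: ✓ → 30
ticket_id=45: ✓ → 13
ticket_id=46: ✓ → 33
ticket_id=47: ✓ → 39
ticket_id=48: ✓ → 13
ticket_id=49: ✓ → 9
medium_sum = 25 + 39 + 30 + 13 + 33 + 39 + 13 + 9 = 201

critical_sum=176, reopens_sum=96, medium_sum=201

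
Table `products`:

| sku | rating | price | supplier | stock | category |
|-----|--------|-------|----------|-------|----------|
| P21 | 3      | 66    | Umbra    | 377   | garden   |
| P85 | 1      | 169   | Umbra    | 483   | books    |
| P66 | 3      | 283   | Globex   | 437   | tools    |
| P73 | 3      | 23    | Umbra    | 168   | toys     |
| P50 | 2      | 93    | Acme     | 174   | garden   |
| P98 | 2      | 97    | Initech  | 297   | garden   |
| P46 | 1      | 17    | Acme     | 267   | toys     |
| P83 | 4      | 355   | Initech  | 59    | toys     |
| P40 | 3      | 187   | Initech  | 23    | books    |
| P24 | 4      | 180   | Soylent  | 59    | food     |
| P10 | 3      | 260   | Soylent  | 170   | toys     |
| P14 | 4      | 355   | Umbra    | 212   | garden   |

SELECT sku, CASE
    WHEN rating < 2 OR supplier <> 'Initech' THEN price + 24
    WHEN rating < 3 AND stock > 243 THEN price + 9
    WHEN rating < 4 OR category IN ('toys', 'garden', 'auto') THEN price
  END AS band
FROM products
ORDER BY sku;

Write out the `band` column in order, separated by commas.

284, 379, 90, 204, 187, 41, 117, 307, 47, 355, 193, 106

sku=P10: rating < 2 OR supplier <> 'Initech' → 284
sku=P14: rating < 2 OR supplier <> 'Initech' → 379
sku=P21: rating < 2 OR supplier <> 'Initech' → 90
sku=P24: rating < 2 OR supplier <> 'Initech' → 204
sku=P40: rating < 4 OR category IN ('toys', 'garden', 'auto') → 187
sku=P46: rating < 2 OR supplier <> 'Initech' → 41
sku=P50: rating < 2 OR supplier <> 'Initech' → 117
sku=P66: rating < 2 OR supplier <> 'Initech' → 307
sku=P73: rating < 2 OR supplier <> 'Initech' → 47
sku=P83: rating < 4 OR category IN ('toys', 'garden', 'auto') → 355
sku=P85: rating < 2 OR supplier <> 'Initech' → 193
sku=P98: rating < 3 AND stock > 243 → 106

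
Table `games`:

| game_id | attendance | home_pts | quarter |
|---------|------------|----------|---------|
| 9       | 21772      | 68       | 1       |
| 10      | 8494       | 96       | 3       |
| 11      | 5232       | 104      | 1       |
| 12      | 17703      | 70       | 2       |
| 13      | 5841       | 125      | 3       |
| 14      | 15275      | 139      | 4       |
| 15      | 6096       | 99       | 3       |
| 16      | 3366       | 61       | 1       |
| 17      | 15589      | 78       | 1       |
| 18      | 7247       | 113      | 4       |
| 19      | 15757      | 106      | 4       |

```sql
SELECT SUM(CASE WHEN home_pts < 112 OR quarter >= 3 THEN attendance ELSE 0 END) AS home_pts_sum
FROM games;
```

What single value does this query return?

game_id=9: ✓ → 21772
game_id=10: ✓ → 8494
game_id=11: ✓ → 5232
game_id=12: ✓ → 17703
game_id=13: ✓ → 5841
game_id=14: ✓ → 15275
game_id=15: ✓ → 6096
game_id=16: ✓ → 3366
game_id=17: ✓ → 15589
game_id=18: ✓ → 7247
game_id=19: ✓ → 15757
home_pts_sum = 21772 + 8494 + 5232 + 17703 + 5841 + 15275 + 6096 + 3366 + 15589 + 7247 + 15757 = 122372

122372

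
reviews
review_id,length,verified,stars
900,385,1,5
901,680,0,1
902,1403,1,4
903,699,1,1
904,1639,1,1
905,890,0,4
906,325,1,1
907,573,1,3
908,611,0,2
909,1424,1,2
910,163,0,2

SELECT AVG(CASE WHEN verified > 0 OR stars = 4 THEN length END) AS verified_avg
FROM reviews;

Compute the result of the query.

review_id=900: ✓ → 385
review_id=901: ✗
review_id=902: ✓ → 1403
review_id=903: ✓ → 699
review_id=904: ✓ → 1639
review_id=905: ✓ → 890
review_id=906: ✓ → 325
review_id=907: ✓ → 573
review_id=908: ✗
review_id=909: ✓ → 1424
review_id=910: ✗
verified_avg = (385 + 1403 + 699 + 1639 + 890 + 325 + 573 + 1424) / 8 = 917.25

917.25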